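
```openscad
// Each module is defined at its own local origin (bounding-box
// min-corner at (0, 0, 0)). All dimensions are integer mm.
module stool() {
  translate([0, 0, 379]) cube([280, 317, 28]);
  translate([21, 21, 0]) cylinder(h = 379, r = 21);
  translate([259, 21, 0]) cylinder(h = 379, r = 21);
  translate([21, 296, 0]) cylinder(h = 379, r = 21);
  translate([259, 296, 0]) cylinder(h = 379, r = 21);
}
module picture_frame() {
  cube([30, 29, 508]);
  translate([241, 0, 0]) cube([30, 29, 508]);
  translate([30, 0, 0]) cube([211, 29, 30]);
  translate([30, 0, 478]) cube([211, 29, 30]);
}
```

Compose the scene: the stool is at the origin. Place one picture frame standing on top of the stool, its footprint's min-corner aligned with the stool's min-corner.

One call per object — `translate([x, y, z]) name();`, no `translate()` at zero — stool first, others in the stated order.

stool();
translate([0, 0, 407]) picture_frame();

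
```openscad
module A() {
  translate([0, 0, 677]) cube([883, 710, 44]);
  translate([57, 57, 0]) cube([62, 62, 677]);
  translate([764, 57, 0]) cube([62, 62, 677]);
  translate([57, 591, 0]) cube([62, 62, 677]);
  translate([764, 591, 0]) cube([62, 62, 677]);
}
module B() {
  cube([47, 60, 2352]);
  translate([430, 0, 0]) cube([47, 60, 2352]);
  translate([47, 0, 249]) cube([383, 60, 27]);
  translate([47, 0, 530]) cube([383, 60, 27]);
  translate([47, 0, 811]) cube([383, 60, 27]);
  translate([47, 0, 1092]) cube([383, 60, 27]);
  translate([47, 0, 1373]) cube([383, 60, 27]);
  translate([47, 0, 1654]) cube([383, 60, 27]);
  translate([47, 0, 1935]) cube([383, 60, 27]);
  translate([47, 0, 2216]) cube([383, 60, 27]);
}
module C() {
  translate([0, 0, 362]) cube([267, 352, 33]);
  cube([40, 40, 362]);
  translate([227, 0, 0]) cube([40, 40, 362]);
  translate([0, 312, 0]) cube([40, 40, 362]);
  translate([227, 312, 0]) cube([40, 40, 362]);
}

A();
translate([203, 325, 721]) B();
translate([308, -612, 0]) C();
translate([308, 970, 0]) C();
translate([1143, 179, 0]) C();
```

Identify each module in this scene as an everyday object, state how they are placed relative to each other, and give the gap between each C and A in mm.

A is a table. B is a ladder. C is a stool. The ladder is on top of the table, centred. Three stools sit around the table at the −y, +y, +x sides. The gap between each stool and the table is 260 mm.

Each stool's nearest face is 260 mm from the table's bounding box.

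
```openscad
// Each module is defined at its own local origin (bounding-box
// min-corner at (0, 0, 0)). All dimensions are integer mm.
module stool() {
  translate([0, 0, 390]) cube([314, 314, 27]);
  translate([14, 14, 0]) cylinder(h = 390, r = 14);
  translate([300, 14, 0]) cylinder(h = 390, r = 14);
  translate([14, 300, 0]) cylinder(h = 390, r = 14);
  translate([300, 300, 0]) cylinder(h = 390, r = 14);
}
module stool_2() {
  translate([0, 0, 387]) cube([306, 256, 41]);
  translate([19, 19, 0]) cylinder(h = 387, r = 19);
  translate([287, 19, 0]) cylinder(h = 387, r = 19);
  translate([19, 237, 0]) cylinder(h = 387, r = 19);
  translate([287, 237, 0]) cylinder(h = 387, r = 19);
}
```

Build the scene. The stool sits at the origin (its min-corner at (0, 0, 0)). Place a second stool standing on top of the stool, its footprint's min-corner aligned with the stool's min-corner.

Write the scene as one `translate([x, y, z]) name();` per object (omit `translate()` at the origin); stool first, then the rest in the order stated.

stool();
translate([0, 0, 417]) stool_2();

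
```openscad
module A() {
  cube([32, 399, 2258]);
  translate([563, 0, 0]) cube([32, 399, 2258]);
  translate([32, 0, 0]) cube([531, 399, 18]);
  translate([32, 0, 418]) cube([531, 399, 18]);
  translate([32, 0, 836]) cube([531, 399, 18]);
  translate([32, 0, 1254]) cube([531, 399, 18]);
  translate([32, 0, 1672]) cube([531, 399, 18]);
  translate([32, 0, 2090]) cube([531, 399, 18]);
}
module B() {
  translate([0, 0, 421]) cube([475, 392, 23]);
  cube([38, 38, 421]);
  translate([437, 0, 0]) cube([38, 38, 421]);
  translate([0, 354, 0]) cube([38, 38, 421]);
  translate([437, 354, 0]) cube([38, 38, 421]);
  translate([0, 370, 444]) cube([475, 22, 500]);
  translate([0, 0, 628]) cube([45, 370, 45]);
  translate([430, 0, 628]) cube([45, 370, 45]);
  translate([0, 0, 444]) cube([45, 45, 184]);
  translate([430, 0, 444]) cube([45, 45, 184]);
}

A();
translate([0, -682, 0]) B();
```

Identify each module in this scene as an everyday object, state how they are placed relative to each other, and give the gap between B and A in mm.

The chair's nearest face is 290 mm from the bookshelf's −y face.

A is a bookshelf. B is a chair. The chair is on the floor beside the bookshelf on its −y side. The gap between the chair and the bookshelf is 290 mm.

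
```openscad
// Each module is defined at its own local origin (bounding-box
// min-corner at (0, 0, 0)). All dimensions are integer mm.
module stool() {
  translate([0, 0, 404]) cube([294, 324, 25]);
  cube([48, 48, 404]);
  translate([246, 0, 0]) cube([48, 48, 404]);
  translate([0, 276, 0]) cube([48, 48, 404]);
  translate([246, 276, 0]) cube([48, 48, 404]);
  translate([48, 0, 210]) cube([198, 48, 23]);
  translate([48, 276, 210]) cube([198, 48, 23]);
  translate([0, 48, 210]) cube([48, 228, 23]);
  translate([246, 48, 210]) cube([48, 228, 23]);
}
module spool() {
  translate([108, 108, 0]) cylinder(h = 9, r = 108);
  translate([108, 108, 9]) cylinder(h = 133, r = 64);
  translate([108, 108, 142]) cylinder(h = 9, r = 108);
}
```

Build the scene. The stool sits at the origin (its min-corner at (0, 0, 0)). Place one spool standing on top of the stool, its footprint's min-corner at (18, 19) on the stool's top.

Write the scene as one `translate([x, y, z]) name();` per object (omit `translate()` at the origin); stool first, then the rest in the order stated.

stool();
translate([18, 19, 429]) spool();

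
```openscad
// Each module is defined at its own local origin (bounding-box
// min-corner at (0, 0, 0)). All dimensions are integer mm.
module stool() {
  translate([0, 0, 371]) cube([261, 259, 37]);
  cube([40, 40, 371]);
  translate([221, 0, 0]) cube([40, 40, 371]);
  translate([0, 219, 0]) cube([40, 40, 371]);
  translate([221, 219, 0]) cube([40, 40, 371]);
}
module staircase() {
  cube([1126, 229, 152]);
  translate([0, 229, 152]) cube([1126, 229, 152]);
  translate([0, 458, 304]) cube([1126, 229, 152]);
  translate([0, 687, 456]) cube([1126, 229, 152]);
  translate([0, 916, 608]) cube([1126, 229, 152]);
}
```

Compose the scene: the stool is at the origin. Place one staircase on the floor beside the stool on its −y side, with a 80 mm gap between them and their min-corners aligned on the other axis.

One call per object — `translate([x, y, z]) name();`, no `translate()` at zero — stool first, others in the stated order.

stool();
translate([0, -1225, 0]) staircase();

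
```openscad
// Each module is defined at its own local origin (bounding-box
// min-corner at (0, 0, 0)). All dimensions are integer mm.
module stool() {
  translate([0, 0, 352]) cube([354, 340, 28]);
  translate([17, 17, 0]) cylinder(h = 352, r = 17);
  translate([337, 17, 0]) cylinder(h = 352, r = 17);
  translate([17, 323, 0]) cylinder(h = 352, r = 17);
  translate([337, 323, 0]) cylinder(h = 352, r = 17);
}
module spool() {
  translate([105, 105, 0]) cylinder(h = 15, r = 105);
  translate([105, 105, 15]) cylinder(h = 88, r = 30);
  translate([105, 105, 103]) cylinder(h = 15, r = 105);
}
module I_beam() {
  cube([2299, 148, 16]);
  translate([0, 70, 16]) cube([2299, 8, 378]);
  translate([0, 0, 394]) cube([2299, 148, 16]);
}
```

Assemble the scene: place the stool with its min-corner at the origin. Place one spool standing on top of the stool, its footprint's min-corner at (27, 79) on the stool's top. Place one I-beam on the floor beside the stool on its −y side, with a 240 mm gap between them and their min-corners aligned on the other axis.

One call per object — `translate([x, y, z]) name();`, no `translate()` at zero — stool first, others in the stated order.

stool();
translate([27, 79, 380]) spool();
translate([0, -388, 0]) I_beam();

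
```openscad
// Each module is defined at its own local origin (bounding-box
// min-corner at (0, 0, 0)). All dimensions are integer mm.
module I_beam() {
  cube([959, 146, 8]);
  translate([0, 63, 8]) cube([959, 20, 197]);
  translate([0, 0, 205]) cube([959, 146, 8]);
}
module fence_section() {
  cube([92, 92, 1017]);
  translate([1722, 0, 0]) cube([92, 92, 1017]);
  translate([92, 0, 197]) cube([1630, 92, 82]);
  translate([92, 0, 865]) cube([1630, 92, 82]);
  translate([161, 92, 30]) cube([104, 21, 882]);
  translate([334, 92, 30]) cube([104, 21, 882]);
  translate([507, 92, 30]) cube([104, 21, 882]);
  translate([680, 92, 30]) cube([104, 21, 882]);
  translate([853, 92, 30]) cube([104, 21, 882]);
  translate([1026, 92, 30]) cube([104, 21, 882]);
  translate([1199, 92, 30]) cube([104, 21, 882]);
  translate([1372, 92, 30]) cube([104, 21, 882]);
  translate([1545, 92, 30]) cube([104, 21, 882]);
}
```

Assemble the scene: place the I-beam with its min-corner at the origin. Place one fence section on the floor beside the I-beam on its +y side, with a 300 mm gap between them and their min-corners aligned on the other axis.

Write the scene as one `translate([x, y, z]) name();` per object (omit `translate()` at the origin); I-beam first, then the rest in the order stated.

I_beam();
translate([0, 446, 0]) fence_section();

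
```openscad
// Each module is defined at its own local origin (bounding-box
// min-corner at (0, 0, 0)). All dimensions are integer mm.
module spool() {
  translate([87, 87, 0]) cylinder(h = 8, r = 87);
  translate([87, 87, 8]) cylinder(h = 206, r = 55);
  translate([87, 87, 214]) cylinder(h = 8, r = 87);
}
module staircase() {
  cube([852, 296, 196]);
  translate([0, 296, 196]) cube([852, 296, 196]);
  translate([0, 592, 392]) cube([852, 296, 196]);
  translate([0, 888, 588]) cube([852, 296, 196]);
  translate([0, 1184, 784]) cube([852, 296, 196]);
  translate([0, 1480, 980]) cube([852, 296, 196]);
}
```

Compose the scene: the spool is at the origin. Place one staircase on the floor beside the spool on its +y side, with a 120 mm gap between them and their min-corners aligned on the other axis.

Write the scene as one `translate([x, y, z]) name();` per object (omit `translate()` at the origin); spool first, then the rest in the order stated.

spool();
translate([0, 294, 0]) staircase();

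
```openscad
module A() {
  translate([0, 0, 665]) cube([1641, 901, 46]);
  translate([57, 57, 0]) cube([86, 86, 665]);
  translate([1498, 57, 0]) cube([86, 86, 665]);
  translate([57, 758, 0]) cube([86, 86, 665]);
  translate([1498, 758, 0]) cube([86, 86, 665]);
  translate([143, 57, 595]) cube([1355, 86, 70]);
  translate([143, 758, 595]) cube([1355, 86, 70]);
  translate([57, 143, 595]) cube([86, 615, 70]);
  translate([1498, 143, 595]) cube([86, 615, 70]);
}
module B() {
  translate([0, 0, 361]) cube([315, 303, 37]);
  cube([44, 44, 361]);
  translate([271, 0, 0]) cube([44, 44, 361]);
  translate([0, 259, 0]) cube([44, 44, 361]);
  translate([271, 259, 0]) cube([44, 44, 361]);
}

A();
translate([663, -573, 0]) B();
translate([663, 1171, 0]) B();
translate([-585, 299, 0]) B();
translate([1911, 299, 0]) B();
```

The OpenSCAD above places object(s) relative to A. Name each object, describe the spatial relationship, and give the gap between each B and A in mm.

A is a table. B is a stool. Four stools sit around the table at the −y, +y, −x, +x sides. The gap between each stool and the table is 270 mm.

Each stool's nearest face is 270 mm from the table's bounding box.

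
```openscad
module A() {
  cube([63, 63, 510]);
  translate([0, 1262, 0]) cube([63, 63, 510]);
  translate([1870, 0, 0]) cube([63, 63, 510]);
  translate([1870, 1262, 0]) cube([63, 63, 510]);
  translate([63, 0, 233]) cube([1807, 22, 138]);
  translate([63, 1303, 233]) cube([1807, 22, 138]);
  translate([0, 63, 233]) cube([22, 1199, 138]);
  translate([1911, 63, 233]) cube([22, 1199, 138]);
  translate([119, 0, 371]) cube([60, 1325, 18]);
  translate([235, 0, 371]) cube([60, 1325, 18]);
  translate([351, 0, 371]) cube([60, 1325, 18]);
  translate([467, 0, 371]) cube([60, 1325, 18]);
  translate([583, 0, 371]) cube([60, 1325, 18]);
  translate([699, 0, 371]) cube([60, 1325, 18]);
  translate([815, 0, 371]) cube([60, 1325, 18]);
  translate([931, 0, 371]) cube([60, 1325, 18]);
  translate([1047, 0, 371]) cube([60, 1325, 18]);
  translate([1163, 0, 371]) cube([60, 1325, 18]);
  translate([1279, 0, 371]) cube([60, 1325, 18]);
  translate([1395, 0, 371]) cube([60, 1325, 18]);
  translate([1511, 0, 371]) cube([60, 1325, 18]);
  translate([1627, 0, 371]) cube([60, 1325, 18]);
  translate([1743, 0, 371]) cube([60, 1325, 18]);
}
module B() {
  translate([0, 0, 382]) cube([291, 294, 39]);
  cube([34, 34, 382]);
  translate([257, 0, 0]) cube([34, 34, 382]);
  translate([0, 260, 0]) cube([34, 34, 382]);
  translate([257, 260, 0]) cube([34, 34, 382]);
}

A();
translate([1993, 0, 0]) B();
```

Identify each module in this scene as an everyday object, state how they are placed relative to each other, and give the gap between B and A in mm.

The stool's nearest face is 60 mm from the bed frame's +x face.

A is a bed frame. B is a stool. The stool is on the floor beside the bed frame on its +x side. The gap between the stool and the bed frame is 60 mm.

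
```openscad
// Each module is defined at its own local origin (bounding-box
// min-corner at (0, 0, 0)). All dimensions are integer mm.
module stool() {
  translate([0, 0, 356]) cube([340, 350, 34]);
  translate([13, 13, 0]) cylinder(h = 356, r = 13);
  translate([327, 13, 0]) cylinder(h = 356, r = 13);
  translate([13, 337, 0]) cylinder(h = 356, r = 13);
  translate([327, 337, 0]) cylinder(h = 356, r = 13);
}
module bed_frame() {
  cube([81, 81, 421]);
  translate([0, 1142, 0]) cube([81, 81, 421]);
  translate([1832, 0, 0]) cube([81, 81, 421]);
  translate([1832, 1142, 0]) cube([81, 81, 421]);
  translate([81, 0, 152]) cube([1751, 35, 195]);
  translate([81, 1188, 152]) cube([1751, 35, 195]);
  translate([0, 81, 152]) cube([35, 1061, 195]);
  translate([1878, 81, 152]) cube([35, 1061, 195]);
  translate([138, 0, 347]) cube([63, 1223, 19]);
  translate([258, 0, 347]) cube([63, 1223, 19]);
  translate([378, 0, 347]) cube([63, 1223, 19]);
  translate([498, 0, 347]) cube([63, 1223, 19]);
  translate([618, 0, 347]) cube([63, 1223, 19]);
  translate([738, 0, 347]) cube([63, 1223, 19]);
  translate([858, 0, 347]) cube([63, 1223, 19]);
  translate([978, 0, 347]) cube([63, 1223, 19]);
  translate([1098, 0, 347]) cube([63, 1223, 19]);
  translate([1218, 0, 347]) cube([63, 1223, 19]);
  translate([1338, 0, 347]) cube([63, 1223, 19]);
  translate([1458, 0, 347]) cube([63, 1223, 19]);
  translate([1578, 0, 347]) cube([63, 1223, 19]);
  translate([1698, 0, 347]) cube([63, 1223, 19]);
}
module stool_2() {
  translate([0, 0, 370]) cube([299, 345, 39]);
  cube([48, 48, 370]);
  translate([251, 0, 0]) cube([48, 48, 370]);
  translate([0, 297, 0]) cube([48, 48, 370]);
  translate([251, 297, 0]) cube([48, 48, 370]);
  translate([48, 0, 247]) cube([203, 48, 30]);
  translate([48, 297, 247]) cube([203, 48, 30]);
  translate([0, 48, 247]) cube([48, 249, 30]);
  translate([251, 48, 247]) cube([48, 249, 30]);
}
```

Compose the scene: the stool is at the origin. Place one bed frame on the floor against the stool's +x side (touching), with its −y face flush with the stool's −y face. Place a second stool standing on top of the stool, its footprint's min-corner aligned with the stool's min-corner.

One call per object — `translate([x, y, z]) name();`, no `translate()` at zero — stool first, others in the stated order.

stool();
translate([340, 0, 0]) bed_frame();
translate([0, 0, 390]) stool_2();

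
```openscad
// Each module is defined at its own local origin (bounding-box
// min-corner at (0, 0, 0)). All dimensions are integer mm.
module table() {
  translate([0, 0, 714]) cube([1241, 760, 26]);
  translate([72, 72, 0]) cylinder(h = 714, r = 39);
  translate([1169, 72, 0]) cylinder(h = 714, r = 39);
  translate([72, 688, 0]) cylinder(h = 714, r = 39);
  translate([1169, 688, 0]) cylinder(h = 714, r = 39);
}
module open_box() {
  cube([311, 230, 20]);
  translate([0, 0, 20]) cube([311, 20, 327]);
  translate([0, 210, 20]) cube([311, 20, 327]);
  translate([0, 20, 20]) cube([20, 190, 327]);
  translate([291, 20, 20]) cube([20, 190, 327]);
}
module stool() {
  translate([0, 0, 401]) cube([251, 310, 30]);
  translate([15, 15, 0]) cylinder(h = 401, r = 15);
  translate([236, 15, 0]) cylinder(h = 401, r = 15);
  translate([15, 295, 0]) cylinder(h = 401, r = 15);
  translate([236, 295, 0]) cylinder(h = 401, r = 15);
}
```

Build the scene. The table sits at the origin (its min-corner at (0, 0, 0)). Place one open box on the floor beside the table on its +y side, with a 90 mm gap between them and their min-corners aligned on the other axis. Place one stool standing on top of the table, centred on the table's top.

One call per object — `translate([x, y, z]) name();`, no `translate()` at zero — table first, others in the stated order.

table();
translate([0, 850, 0]) open_box();
translate([495, 225, 740]) stool();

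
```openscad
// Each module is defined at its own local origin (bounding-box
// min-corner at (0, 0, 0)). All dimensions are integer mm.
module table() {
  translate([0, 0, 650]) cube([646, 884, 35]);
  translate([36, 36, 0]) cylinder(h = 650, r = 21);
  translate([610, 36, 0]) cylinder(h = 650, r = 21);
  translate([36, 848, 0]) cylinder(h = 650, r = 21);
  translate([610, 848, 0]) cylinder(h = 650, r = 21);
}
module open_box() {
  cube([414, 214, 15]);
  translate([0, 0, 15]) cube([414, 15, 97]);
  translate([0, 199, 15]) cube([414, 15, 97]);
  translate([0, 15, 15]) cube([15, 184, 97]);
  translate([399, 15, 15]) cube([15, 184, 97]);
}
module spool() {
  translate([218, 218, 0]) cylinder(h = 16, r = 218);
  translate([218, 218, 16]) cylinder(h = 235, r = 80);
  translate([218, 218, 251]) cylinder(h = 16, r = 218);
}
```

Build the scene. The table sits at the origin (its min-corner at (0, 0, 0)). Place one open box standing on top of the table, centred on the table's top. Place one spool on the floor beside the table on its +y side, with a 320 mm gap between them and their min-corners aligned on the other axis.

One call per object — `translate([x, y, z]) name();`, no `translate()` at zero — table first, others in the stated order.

table();
translate([116, 335, 685]) open_box();
translate([0, 1204, 0]) spool();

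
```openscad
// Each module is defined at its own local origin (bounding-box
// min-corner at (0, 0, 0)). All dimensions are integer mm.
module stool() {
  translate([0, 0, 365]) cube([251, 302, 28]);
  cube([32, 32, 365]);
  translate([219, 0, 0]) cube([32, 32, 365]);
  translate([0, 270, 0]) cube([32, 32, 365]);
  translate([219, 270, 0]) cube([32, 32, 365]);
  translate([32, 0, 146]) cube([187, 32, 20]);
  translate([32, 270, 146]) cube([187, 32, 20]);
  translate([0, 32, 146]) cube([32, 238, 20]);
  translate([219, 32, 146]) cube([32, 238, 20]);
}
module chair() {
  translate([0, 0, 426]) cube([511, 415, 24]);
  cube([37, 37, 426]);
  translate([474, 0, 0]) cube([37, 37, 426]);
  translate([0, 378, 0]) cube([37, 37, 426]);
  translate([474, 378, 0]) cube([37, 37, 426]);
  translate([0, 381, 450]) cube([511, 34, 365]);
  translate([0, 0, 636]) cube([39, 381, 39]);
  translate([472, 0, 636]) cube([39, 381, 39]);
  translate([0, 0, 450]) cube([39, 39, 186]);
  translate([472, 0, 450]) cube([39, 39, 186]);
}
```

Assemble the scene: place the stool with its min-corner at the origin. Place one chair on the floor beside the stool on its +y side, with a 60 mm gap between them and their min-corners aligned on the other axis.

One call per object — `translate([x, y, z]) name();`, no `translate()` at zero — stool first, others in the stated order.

stool();
translate([0, 362, 0]) chair();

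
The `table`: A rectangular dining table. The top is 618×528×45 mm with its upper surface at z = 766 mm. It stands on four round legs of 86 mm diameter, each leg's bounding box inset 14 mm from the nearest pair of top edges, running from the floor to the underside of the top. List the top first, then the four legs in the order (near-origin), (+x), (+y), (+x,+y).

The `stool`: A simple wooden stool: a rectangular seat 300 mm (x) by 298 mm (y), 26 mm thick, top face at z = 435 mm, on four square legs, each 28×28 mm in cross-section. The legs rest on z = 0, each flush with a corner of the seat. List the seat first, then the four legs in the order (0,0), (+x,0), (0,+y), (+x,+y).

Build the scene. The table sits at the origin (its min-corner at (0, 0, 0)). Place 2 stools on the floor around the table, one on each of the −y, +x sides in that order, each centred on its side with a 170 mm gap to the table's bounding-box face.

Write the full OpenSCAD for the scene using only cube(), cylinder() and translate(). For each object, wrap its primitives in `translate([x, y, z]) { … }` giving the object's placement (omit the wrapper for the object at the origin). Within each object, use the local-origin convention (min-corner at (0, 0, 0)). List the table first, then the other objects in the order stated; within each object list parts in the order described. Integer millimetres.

translate([0, 0, 721]) cube([618, 528, 45]);
translate([57, 57, 0]) cylinder(h = 721, r = 43);
translate([561, 57, 0]) cylinder(h = 721, r = 43);
translate([57, 471, 0]) cylinder(h = 721, r = 43);
translate([561, 471, 0]) cylinder(h = 721, r = 43);
translate([159, -468, 0]) {
  translate([0, 0, 409]) cube([300, 298, 26]);
  cube([28, 28, 409]);
  translate([272, 0, 0]) cube([28, 28, 409]);
  translate([0, 270, 0]) cube([28, 28, 409]);
  translate([272, 270, 0]) cube([28, 28, 409]);
}
translate([788, 115, 0]) {
  translate([0, 0, 409]) cube([300, 298, 26]);
  cube([28, 28, 409]);
  translate([272, 0, 0]) cube([28, 28, 409]);
  translate([0, 270, 0]) cube([28, 28, 409]);
  translate([272, 270, 0]) cube([28, 28, 409]);
}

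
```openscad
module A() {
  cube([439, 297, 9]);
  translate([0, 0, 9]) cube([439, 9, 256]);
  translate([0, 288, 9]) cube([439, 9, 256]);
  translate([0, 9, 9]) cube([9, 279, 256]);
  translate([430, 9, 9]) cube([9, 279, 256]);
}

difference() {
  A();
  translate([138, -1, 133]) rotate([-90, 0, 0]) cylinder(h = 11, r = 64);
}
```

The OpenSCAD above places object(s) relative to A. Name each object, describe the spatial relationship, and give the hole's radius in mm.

A is an open box. The open box has a circular hole through its front wall. The hole's radius is 64 mm.

The subtracted cylinder has r = 64 mm.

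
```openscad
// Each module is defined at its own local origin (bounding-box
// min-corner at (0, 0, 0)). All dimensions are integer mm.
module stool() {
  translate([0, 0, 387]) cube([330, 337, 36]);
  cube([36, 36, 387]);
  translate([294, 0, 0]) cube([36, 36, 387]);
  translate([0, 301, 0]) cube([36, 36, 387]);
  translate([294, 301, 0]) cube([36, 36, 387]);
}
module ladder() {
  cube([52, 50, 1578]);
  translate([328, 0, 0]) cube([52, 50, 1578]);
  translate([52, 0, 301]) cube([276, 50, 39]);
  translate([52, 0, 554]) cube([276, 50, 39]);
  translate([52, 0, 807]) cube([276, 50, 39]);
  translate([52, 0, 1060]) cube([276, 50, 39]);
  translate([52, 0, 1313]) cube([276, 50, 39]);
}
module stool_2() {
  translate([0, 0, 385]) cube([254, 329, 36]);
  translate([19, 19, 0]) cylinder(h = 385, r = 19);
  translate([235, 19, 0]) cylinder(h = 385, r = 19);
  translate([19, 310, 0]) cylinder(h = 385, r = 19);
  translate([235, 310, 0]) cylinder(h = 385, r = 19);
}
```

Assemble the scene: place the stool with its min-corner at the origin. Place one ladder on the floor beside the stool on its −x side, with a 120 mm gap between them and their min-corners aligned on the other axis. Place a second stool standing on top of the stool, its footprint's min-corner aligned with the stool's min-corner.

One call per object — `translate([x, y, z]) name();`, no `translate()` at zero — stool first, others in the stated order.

stool();
translate([-500, 0, 0]) ladder();
translate([0, 0, 423]) stool_2();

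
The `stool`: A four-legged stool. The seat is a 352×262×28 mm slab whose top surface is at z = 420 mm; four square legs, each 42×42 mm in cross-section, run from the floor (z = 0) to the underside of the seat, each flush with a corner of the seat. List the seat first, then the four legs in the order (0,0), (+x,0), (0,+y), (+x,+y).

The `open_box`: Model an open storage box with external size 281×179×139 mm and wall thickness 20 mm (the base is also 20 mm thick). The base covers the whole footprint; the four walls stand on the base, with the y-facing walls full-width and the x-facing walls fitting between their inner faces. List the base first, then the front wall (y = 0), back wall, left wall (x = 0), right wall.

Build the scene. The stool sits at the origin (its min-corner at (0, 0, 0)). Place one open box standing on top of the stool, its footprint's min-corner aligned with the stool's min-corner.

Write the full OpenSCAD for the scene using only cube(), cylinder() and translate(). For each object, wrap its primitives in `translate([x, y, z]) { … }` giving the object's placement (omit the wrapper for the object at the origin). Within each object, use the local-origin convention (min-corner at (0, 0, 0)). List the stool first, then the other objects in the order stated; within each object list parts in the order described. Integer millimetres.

translate([0, 0, 392]) cube([352, 262, 28]);
cube([42, 42, 392]);
translate([310, 0, 0]) cube([42, 42, 392]);
translate([0, 220, 0]) cube([42, 42, 392]);
translate([310, 220, 0]) cube([42, 42, 392]);
translate([0, 0, 420]) {
  cube([281, 179, 20]);
  translate([0, 0, 20]) cube([281, 20, 119]);
  translate([0, 159, 20]) cube([281, 20, 119]);
  translate([0, 20, 20]) cube([20, 139, 119]);
  translate([261, 20, 20]) cube([20, 139, 119]);
}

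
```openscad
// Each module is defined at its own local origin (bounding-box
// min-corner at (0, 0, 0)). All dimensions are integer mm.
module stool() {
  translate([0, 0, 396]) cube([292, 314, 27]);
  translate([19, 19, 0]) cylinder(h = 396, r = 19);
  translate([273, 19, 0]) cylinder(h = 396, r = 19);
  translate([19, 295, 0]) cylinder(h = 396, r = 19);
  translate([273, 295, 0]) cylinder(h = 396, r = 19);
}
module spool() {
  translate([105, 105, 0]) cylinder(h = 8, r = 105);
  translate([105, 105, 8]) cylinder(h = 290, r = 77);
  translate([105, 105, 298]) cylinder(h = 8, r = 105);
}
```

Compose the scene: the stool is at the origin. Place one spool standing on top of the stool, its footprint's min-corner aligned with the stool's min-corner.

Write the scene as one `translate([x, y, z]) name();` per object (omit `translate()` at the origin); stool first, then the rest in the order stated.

stool();
translate([0, 0, 423]) spool();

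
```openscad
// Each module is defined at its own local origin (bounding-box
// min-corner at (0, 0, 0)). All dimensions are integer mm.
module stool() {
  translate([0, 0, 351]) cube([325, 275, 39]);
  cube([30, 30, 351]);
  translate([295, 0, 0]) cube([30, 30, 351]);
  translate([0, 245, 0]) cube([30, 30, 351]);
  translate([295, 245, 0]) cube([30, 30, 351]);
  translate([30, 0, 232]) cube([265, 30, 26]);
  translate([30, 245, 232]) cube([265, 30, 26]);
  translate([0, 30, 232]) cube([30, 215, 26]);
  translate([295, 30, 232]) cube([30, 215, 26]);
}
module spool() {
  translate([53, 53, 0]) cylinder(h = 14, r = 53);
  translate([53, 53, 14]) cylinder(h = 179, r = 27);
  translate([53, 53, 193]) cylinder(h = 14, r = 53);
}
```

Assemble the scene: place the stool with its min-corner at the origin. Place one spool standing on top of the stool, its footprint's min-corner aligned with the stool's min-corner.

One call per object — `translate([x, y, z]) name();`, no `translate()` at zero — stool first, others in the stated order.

stool();
translate([0, 0, 390]) spool();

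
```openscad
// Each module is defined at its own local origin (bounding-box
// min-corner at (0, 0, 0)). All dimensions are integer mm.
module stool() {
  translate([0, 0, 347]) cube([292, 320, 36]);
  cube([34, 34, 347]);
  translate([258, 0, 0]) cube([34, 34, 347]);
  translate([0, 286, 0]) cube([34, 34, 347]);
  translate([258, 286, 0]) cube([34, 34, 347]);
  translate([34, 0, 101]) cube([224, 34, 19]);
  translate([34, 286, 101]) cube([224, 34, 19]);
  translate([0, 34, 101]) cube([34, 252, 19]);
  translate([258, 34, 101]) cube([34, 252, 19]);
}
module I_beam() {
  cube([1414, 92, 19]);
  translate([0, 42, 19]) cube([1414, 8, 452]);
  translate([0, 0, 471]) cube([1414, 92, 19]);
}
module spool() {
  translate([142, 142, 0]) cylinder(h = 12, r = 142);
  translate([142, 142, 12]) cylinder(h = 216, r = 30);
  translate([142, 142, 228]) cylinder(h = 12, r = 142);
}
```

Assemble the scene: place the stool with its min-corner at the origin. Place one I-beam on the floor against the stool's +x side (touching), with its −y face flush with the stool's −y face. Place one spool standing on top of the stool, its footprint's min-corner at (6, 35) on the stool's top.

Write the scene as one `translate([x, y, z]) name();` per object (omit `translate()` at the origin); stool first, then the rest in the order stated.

stool();
translate([292, 0, 0]) I_beam();
translate([6, 35, 383]) spool();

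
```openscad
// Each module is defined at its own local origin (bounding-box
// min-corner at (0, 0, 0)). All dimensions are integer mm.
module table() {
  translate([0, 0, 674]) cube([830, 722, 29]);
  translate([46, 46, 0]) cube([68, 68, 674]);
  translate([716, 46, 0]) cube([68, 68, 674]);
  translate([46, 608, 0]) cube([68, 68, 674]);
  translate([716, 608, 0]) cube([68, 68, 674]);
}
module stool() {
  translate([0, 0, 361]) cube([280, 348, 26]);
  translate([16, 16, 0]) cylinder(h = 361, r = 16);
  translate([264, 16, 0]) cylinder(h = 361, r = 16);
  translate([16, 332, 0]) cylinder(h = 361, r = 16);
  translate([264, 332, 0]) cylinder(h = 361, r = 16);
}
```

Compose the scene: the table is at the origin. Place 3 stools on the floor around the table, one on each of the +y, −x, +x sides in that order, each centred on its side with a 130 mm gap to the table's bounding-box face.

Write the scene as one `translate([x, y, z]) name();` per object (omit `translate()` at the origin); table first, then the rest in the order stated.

table();
translate([275, 852, 0]) stool();
translate([-410, 187, 0]) stool();
translate([960, 187, 0]) stool();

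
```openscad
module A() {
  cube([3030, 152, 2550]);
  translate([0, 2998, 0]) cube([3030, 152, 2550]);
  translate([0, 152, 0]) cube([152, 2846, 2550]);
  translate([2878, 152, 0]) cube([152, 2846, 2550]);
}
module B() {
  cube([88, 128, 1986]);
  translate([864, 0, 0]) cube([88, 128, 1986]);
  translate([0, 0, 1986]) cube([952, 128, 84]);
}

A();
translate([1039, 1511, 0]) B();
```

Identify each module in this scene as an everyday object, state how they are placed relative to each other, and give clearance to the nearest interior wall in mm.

A is a house frame. B is a door frame. The door frame sits inside the house frame, centred. The clearance to the nearest interior wall is 887 mm.

Clearances: x = 887, y = 1359; minimum 887 mm.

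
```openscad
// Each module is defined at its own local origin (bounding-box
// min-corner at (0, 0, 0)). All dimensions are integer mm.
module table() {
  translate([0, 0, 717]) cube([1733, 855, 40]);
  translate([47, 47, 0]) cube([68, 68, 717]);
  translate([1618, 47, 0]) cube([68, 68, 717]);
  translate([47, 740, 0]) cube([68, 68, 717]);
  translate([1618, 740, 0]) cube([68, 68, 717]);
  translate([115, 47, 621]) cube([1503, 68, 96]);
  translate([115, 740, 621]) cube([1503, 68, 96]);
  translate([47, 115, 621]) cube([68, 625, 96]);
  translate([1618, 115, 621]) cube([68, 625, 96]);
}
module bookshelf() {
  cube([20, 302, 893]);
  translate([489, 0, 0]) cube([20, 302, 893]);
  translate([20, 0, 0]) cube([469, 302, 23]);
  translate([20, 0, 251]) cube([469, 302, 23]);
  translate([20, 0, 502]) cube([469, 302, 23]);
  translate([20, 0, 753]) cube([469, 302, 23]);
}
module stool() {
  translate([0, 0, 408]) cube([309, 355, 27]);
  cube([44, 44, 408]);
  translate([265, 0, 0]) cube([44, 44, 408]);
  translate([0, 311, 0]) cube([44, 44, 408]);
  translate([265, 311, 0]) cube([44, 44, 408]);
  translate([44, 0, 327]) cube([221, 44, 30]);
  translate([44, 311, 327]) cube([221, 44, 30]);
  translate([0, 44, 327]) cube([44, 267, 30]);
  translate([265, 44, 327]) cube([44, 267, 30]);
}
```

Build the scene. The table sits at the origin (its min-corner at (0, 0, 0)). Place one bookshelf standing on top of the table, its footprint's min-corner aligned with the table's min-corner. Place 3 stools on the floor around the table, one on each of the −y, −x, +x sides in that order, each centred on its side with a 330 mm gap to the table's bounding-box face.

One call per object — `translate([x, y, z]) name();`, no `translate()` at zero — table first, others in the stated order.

table();
translate([0, 0, 757]) bookshelf();
translate([712, -685, 0]) stool();
translate([-639, 250, 0]) stool();
translate([2063, 250, 0]) stool();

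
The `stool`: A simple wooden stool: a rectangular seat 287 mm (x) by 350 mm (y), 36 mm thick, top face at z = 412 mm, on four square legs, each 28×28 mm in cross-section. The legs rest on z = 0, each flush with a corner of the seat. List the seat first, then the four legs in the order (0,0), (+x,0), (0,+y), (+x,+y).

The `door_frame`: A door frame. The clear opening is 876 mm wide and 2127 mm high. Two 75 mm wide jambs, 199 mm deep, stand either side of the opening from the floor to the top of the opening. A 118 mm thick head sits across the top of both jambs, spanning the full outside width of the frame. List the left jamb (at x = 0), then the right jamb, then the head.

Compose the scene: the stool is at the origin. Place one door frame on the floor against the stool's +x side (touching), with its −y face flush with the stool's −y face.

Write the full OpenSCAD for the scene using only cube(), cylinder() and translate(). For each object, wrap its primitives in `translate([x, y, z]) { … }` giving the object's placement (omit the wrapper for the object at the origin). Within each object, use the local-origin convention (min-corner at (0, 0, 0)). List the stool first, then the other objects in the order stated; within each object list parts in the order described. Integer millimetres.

translate([0, 0, 376]) cube([287, 350, 36]);
cube([28, 28, 376]);
translate([259, 0, 0]) cube([28, 28, 376]);
translate([0, 322, 0]) cube([28, 28, 376]);
translate([259, 322, 0]) cube([28, 28, 376]);
translate([287, 0, 0]) {
  cube([75, 199, 2127]);
  translate([951, 0, 0]) cube([75, 199, 2127]);
  translate([0, 0, 2127]) cube([1026, 199, 118]);
}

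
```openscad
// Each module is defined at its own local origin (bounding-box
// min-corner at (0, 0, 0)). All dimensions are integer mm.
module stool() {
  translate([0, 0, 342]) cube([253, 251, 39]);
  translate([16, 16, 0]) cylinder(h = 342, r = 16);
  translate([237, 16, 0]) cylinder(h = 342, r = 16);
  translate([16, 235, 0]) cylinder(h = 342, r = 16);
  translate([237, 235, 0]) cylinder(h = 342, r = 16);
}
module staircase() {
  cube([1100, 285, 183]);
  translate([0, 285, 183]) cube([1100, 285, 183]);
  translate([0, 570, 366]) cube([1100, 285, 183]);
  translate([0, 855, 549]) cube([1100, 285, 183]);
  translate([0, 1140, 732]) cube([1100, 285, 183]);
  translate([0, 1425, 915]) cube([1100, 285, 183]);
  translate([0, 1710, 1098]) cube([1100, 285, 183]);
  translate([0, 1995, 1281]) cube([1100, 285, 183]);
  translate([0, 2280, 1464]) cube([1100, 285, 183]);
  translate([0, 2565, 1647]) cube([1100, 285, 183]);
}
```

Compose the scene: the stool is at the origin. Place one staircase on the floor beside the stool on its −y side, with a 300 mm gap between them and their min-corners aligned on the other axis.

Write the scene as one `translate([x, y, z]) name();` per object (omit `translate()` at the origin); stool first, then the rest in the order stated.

stool();
translate([0, -3150, 0]) staircase();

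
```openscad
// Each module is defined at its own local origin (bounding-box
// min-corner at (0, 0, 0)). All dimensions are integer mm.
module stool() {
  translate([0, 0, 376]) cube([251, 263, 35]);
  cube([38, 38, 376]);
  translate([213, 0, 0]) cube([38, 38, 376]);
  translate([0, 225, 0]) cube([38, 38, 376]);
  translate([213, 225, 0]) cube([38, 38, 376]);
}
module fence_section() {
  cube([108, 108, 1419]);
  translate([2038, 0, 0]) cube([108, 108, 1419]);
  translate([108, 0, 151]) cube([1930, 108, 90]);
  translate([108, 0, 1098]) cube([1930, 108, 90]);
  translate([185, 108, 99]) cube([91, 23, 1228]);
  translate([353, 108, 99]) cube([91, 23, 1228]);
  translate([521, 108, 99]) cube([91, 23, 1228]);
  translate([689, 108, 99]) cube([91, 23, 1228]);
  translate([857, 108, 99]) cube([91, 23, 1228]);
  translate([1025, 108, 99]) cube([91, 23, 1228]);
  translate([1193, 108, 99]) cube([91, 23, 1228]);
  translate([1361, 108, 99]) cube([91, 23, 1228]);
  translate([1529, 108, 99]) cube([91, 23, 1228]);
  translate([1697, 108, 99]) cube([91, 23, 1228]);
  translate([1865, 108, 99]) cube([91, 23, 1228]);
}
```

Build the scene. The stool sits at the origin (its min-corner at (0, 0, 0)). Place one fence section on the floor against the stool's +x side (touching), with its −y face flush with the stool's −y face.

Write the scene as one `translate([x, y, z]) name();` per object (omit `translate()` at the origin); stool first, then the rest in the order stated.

stool();
translate([251, 0, 0]) fence_section();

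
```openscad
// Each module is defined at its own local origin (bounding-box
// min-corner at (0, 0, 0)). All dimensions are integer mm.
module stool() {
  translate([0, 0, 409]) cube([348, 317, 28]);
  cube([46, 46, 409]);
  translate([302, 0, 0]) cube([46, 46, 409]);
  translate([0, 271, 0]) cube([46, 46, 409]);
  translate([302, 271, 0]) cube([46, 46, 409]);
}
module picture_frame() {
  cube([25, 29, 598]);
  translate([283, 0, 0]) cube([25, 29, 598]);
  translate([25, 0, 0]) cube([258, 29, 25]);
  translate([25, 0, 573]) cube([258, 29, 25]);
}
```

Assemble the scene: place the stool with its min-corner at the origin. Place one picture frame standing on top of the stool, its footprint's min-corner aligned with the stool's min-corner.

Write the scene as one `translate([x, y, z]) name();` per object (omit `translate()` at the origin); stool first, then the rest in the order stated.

stool();
translate([0, 0, 437]) picture_frame();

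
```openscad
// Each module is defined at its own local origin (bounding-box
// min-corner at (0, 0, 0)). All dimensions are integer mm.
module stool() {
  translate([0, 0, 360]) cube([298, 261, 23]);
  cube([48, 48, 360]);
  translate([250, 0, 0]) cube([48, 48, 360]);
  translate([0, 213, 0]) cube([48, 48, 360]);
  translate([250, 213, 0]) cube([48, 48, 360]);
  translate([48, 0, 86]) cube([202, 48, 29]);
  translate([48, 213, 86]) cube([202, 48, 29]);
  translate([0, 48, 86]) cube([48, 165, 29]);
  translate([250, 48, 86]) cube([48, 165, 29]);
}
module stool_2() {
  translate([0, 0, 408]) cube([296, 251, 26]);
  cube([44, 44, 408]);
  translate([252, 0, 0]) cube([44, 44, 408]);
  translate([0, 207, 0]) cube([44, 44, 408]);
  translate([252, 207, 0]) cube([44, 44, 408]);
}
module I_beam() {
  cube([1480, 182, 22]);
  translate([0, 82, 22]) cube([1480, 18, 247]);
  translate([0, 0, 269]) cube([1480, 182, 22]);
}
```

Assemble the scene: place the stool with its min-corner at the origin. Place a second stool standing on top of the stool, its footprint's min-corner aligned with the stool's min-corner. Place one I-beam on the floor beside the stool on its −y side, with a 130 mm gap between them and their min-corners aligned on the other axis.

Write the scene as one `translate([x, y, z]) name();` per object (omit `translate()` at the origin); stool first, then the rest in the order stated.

stool();
translate([0, 0, 383]) stool_2();
translate([0, -312, 0]) I_beam();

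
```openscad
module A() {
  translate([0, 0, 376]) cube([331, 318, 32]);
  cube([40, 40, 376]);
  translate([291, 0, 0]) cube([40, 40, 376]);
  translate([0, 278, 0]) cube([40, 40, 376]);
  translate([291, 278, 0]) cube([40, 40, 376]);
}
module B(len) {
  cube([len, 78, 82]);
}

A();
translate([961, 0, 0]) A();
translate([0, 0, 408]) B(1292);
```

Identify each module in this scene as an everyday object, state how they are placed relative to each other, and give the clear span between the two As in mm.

Second stool starts at x = 961; first ends at x = 331; clear span = 961 − 331 = 630 mm.

A is a stool. B is a beam. A beam spans the tops of two stools. The clear span between the two stools is 630 mm.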